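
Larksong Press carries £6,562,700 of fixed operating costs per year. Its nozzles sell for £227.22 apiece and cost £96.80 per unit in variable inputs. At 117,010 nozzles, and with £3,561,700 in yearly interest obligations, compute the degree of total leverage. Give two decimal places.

At 117,010 units, contribution = 117,010 × £130.42 = £15,260,444.20.
EBIT = £15,260,444.20 − £6,562,700 = £8,697,744.20. Interest = £3,561,700.00, so EBIT − I = £5,136,044.20.
Degree of total leverage = total CM / (EBIT − interest) = £15,260,444.20 / £5,136,044.20 = 2.9712.

2.97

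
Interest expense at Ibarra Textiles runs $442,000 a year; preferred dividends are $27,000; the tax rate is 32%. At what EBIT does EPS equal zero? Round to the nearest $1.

Preferred dividends are paid after tax, so their pre-tax equivalent is $27,000 ÷ (1 − 0.32) = $39,705.88.
Financial break-even EBIT = interest + D_p ÷ (1 − t) = $442,000 + $39,705.88 = $481,705.88.

$481,706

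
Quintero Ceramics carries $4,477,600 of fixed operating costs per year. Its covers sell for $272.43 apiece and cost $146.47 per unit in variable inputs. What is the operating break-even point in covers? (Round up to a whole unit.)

Contribution margin per unit = $272.43 − $146.47 = $125.96.
Break-even Q = $4,477,600 / $125.96 = 35,547.79 → 35,548 covers.

35,548 covers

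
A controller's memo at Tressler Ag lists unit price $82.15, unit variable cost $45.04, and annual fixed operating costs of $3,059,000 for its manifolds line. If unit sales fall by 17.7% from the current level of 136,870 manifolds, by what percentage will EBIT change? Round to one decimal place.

Total contribution margin = 136,870 × $37.11 = $5,079,245.70.
Operating income = contribution − fixed costs = $5,079,245.70 − $3,059,000 = $2,020,245.70.
Degree of operating leverage = $5,079,245.70 / $2,020,245.70 = 2.5142.
So EBIT moves 2.5142 × (-17.7%) = -44.5%.

-44.5%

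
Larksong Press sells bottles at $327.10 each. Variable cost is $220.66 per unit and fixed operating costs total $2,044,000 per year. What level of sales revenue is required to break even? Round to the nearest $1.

$6,281,402

CM per unit = $327.10 − $220.66 = $106.44; CM ratio = $106.44 / $327.10 = 0.3254.
Break-even sales = FC ÷ CM ratio = $2,044,000 × $327.10 / $106.44 = $6,281,402.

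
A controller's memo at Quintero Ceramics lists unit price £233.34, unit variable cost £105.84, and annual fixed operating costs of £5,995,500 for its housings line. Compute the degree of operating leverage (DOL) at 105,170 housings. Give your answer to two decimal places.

At 105,170 units, contribution = 105,170 × £127.50 = £13,409,175.00.
Subtracting fixed costs: EBIT = £13,409,175.00 − £5,995,500 = £7,413,675.00.
DOL = contribution ÷ EBIT = £13,409,175.00 ÷ £7,413,675.00 = 1.8087.

1.81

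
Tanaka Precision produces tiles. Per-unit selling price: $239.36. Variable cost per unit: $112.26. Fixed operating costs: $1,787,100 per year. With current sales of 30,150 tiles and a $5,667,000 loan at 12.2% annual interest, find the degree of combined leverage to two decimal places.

2.83

Contribution at this volume is 30,150 × $127.10 = $3,832,065.00.
EBIT = $3,832,065.00 − $1,787,100 = $2,044,965.00. Interest = $691,374.00, so EBIT − I = $1,353,591.00.
DCL = contribution ÷ (EBIT − I) = $3,832,065.00 ÷ $1,353,591.00 = 2.8310.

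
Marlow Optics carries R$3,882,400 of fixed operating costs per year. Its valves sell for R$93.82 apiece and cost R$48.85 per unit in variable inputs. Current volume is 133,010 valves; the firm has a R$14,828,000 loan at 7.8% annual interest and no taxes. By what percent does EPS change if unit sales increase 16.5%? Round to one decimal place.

+104.7%

At 133,010 units, contribution = 133,010 × R$44.97 = R$5,981,459.70.
EBIT = R$5,981,459.70 − R$3,882,400 = R$2,099,059.70.
After interest of R$1,156,584.00, pre-tax earnings = R$942,475.70.
DCL = total CM / (EBIT − I) = R$5,981,459.70 / R$942,475.70 = 6.3465.
EPS therefore changes by 6.3465 × (+16.5%) = +104.7%.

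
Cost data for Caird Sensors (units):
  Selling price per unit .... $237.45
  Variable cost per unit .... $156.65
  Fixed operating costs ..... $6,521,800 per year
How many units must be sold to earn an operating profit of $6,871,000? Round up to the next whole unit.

Each unit contributes $237.45 − $156.65 = $80.80.
Units = (FC + target) / CM = ($6,521,800 + $6,871,000) / $80.80 = 165,752.48, so 165,753 units.

165,753 units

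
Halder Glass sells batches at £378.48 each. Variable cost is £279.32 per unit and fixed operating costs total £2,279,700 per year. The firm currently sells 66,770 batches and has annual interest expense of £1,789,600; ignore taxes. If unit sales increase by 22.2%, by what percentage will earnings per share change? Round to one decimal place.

Total contribution margin = 66,770 × £99.16 = £6,620,913.20.
Operating income = contribution − fixed costs = £6,620,913.20 − £2,279,700 = £4,341,213.20.
Interest = £1,789,600.00, so EBIT − I = £2,551,613.20.
DCL = total CM / (EBIT − I) = £6,620,913.20 / £2,551,613.20 = 2.5948.
%ΔEPS = DCL × %ΔSales = 2.5948 × +22.2% = +57.6%.

+57.6%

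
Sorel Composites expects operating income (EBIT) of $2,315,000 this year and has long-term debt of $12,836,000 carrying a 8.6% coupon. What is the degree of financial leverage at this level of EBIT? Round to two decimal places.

1.91

Annual interest charges come to $1,103,896.00.
Degree of financial leverage = EBIT / (EBIT − interest) = $2,315,000 / $1,211,104.00 = 1.9115.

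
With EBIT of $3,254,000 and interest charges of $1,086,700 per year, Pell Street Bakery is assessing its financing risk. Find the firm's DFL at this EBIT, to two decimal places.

1.50

Interest = $1,086,700.00.
Degree of financial leverage = EBIT / (EBIT − interest) = $3,254,000 / $2,167,300.00 = 1.5014.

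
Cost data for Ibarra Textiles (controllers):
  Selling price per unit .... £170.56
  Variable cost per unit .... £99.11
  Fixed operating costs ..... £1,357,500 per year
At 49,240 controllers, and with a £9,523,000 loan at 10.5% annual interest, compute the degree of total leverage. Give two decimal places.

3.03

At 49,240 units, contribution = 49,240 × £71.45 = £3,518,198.00.
EBIT = £3,518,198.00 − £1,357,500 = £2,160,698.00. Interest = £999,915.00.
DOL = £3,518,198.00 ÷ £2,160,698.00 = 1.6283; DFL = £2,160,698.00 ÷ £1,160,783.00 = 1.8614.
Combined leverage = 1.6283 × 1.8614 = 3.0309.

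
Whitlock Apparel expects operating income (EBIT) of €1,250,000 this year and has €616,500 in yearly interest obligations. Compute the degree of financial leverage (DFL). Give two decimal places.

Interest = €616,500.00.
DFL = EBIT ÷ (EBIT − I) = €1,250,000 ÷ (€1,250,000 − €616,500.00) = €1,250,000 ÷ €633,500.00 = 1.9732.

1.97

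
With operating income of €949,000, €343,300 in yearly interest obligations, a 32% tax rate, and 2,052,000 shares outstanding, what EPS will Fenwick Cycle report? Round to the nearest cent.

Interest = €343,300.00, so EBT = €949,000 − €343,300.00 = €605,700.00.
Net income = €605,700.00 × (1 − 0.32) = €411,876.00.
EPS = €411,876.00 ÷ 2,052,000 = €0.20.

€0.20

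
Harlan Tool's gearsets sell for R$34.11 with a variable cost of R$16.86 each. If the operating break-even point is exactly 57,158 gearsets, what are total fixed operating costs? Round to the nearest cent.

Each unit contributes R$34.11 − R$16.86 = R$17.25.
Fixed costs = break-even units × CM = 57,158 × R$17.25 = R$985,975.50.

R$985,975.50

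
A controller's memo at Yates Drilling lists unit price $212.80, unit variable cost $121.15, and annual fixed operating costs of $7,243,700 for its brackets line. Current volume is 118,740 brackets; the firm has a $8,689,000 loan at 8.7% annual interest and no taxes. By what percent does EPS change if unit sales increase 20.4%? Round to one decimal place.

Total contribution margin = 118,740 × $91.65 = $10,882,521.00.
Operating income = contribution − fixed costs = $10,882,521.00 − $7,243,700 = $3,638,821.00.
Interest = $755,943.00, so EBIT − I = $2,882,878.00.
DCL = total CM / (EBIT − I) = $10,882,521.00 / $2,882,878.00 = 3.7749.
%ΔEPS = DCL × %ΔSales = 3.7749 × +20.4% = +77.0%.

+77.0%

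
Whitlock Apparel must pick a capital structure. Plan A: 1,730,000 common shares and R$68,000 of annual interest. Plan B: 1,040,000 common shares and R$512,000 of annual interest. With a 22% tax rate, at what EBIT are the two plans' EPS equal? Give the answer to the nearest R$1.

Set EPS_A = EPS_B: (EBIT − R$68,000)(1 − 0.22) ÷ 1,730,000 = (EBIT − R$512,000)(1 − 0.22) ÷ 1,040,000.
Cancelling (1 − t) and cross-multiplying: 1,040,000·(EBIT − 68,000) = 1,730,000·(EBIT − 512,000).
Solving, EBIT = (512,000·1,730,000 − 68,000·1,040,000) / (1,730,000 − 1,040,000) = 815,040,000,000 / 690,000 = 1,181,217.39.

R$1,181,217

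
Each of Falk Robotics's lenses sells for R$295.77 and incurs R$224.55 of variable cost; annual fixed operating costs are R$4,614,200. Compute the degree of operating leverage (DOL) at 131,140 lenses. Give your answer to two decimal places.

1.98

At 131,140 units, contribution = 131,140 × R$71.22 = R$9,339,790.80.
Subtracting fixed costs: EBIT = R$9,339,790.80 − R$4,614,200 = R$4,725,590.80.
DOL = contribution ÷ EBIT = R$9,339,790.80 ÷ R$4,725,590.80 = 1.9764.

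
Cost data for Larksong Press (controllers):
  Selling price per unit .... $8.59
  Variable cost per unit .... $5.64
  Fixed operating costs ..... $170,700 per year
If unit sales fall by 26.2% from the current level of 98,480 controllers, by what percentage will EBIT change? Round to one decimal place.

-63.5%

Total contribution margin = 98,480 × $2.95 = $290,516.00.
EBIT = $290,516.00 − $170,700 = $119,816.00.
Degree of operating leverage = $290,516.00 / $119,816.00 = 2.4247.
Operating income changes by 2.4247 × -26.2% = -63.5%.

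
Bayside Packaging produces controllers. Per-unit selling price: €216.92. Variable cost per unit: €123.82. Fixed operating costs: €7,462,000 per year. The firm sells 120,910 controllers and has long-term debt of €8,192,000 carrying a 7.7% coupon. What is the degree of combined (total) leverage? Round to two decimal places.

Contribution at this volume is 120,910 × €93.10 = €11,256,721.00.
EBIT = €11,256,721.00 − €7,462,000 = €3,794,721.00. Interest = €630,784.00, so EBIT − I = €3,163,937.00.
Degree of total leverage = total CM / (EBIT − interest) = €11,256,721.00 / €3,163,937.00 = 3.5578.

3.56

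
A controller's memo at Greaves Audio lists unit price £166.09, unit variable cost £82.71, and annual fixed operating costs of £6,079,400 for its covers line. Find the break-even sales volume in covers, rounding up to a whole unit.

Contribution margin per unit = £166.09 − £82.71 = £83.38.
Break-even Q = £6,079,400 / £83.38 = 72,911.97 → 72,912 covers.

72,912 covers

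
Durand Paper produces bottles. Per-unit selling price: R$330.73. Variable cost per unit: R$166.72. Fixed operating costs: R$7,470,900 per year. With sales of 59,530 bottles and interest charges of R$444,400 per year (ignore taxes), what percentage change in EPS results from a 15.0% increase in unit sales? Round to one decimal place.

At 59,530 units, contribution = 59,530 × R$164.01 = R$9,763,515.30.
Operating income = contribution − fixed costs = R$9,763,515.30 − R$7,470,900 = R$2,292,615.30.
After interest of R$444,400.00, pre-tax earnings = R$1,848,215.30.
DCL = total CM / (EBIT − I) = R$9,763,515.30 / R$1,848,215.30 = 5.2827.
EPS therefore changes by 5.2827 × (+15.0%) = +79.2%.

+79.2%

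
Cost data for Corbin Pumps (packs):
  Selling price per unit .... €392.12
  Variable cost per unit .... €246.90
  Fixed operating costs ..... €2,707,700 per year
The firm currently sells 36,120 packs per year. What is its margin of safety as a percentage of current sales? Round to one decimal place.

48.4%

Each unit contributes €392.12 − €246.90 = €145.22. Break-even units = €2,707,700 ÷ €145.22 = 18,645.50; break-even revenue = 18,645.50 × €392.12 = €7,311,274.78.
Current sales = 36,120 × €392.12 = €14,163,374.40.
Margin of safety = (€14,163,374.40 − €7,311,274.78) ÷ €14,163,374.40 = 48.4%.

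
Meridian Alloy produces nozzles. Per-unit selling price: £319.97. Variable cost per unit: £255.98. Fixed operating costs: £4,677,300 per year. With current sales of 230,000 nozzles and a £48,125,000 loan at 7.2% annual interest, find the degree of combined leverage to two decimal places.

Total contribution margin = 230,000 × £63.99 = £14,717,700.00.
EBIT = £14,717,700.00 − £4,677,300 = £10,040,400.00. Interest = £3,465,000.00.
DOL = £14,717,700.00 ÷ £10,040,400.00 = 1.4658; DFL = £10,040,400.00 ÷ £6,575,400.00 = 1.5270.
Combined leverage = 1.4658 × 1.5270 = 2.2383.

2.24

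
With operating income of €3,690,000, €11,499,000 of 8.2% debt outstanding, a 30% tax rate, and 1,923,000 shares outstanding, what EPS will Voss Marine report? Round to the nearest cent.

Pre-tax income = €3,690,000 − €942,918.00 = €2,747,082.00.
After tax at 30%: net income = €2,747,082.00 × 0.70 = €1,922,957.40.
Per share: €1,922,957.40 / 1,923,000 shares = €1.00.

€1.00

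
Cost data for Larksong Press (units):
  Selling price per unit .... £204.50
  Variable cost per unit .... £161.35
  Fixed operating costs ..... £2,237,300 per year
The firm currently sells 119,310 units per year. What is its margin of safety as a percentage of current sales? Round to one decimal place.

56.5%

Contribution margin per unit = £204.50 − £161.35 = £43.15. Break-even units = £2,237,300 ÷ £43.15 = 51,849.36; break-even revenue = 51,849.36 × £204.50 = £10,603,194.67.
Actual sales revenue = 119,310 × £204.50 = £24,398,895.00.
Margin of safety = (£24,398,895.00 − £10,603,194.67) ÷ £24,398,895.00 = 56.5%.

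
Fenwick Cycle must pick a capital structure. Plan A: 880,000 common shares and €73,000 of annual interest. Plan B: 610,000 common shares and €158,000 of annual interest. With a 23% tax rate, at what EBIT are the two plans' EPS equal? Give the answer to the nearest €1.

€350,037

Set EPS_A = EPS_B: (EBIT − €73,000)(1 − 0.23) ÷ 880,000 = (EBIT − €158,000)(1 − 0.23) ÷ 610,000.
The (1 − t) factor cancels: (EBIT − 73,000) × 610,000 = (EBIT − 158,000) × 880,000.
Solving, EBIT = (158,000·880,000 − 73,000·610,000) / (880,000 − 610,000) = 94,510,000,000 / 270,000 = 350,037.04.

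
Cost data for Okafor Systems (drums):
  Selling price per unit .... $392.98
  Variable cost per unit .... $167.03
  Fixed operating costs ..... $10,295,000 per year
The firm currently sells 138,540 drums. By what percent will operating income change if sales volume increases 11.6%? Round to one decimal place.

Contribution at this volume is 138,540 × $225.95 = $31,303,113.00.
EBIT = $31,303,113.00 − $10,295,000 = $21,008,113.00.
Degree of operating leverage = $31,303,113.00 / $21,008,113.00 = 1.4900.
Operating income changes by 1.4900 × +11.6% = +17.3%.

+17.3%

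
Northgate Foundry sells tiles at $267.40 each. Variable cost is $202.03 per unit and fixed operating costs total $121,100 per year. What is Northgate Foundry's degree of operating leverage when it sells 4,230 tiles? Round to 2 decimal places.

Total contribution margin = 4,230 × $65.37 = $276,515.10.
Subtracting fixed costs: EBIT = $276,515.10 − $121,100 = $155,415.10.
So DOL = total CM / EBIT = $276,515.10 / $155,415.10 = 1.7792.

1.78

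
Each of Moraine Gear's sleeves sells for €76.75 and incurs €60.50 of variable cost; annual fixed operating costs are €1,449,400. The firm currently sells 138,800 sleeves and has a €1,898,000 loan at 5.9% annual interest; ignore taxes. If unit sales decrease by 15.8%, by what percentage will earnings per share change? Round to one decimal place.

At 138,800 units, contribution = 138,800 × €16.25 = €2,255,500.00.
EBIT = €2,255,500.00 − €1,449,400 = €806,100.00.
Interest = €111,982.00, so EBIT − I = €694,118.00.
Degree of combined leverage = contribution ÷ (EBIT − I) = €2,255,500.00 ÷ €694,118.00 = 3.2494.
%ΔEPS = DCL × %ΔSales = 3.2494 × -15.8% = -51.3%.

-51.3%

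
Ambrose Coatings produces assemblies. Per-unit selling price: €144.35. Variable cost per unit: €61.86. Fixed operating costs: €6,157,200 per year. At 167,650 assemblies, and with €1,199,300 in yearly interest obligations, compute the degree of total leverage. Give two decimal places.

Contribution at this volume is 167,650 × €82.49 = €13,829,448.50.
Subtracting fixed costs: EBIT = €13,829,448.50 − €6,157,200 = €7,672,248.50. Interest = €1,199,300.00, so EBIT − I = €6,472,948.50.
DCL = contribution ÷ (EBIT − I) = €13,829,448.50 ÷ €6,472,948.50 = 2.1365.

2.14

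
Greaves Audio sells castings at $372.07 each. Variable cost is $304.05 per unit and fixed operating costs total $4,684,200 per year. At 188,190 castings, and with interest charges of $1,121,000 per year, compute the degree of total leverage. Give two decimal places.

1.83

Total contribution margin = 188,190 × $68.02 = $12,800,683.80.
Operating income = contribution − fixed costs = $12,800,683.80 − $4,684,200 = $8,116,483.80. Interest = $1,121,000.00, so EBIT − I = $6,995,483.80.
DCL = contribution ÷ (EBIT − I) = $12,800,683.80 ÷ $6,995,483.80 = 1.8298.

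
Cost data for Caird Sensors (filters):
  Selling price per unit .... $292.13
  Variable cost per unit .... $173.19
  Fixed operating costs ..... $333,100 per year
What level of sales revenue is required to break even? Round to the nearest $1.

$818,131

Contribution margin per unit = $292.13 − $173.19 = $118.94, a CM ratio of $118.94 ÷ $292.13 = 0.4071.
Break-even sales = FC ÷ CM ratio = $333,100 × $292.13 / $118.94 = $818,131.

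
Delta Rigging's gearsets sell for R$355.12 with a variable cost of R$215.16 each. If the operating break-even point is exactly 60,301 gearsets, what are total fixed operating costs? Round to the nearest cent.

R$8,439,727.96

Unit CM = price − variable cost = R$355.12 − R$215.16 = R$139.96.
Fixed costs = break-even units × CM = 60,301 × R$139.96 = R$8,439,727.96.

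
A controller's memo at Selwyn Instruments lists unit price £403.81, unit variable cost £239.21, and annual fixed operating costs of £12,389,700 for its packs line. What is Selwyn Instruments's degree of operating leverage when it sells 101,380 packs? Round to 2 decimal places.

3.88

At 101,380 units, contribution = 101,380 × £164.60 = £16,687,148.00.
Operating income = contribution − fixed costs = £16,687,148.00 − £12,389,700 = £4,297,448.00.
Degree of operating leverage = £16,687,148.00 / £4,297,448.00 = 3.8830.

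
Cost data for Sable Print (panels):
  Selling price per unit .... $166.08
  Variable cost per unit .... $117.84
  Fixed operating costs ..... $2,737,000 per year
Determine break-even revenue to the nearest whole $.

CM per unit = $166.08 − $117.84 = $48.24; CM ratio = $48.24 / $166.08 = 0.2905.
Break-even sales = FC ÷ CM ratio = $2,737,000 × $166.08 / $48.24 = $9,422,905.

$9,422,905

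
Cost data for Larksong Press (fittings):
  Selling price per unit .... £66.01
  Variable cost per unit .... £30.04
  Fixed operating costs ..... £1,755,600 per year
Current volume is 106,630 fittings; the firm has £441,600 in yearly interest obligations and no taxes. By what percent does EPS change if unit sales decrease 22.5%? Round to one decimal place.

-52.7%

Contribution at this volume is 106,630 × £35.97 = £3,835,481.10.
Operating income = contribution − fixed costs = £3,835,481.10 − £1,755,600 = £2,079,881.10.
Interest = £441,600.00, so EBIT − I = £1,638,281.10.
Degree of combined leverage = contribution ÷ (EBIT − I) = £3,835,481.10 ÷ £1,638,281.10 = 2.3412.
%ΔEPS = DCL × %ΔSales = 2.3412 × -22.5% = -52.7%.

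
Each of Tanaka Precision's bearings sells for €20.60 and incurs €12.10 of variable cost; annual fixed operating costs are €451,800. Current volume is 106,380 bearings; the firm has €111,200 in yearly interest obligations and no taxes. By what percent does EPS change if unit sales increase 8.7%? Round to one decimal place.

+23.1%

At 106,380 units, contribution = 106,380 × €8.50 = €904,230.00.
Subtracting fixed costs: EBIT = €904,230.00 − €451,800 = €452,430.00.
Interest = €111,200.00, so EBIT − I = €341,230.00.
Degree of combined leverage = contribution ÷ (EBIT − I) = €904,230.00 ÷ €341,230.00 = 2.6499.
EPS therefore changes by 2.6499 × (+8.7%) = +23.1%.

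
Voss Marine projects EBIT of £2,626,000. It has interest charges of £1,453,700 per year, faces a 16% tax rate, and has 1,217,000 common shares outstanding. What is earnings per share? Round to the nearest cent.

Interest = £1,453,700.00, so EBT = £2,626,000 − £1,453,700.00 = £1,172,300.00.
Net income = £1,172,300.00 × (1 − 0.16) = £984,732.00.
Per share: £984,732.00 / 1,217,000 shares = £0.81.

£0.81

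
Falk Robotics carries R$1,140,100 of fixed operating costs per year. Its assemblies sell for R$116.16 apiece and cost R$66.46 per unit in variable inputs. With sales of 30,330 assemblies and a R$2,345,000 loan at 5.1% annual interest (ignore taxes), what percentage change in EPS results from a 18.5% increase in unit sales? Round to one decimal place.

+112.6%

At 30,330 units, contribution = 30,330 × R$49.70 = R$1,507,401.00.
Subtracting fixed costs: EBIT = R$1,507,401.00 − R$1,140,100 = R$367,301.00.
After interest of R$119,595.00, pre-tax earnings = R$247,706.00.
Degree of combined leverage = contribution ÷ (EBIT − I) = R$1,507,401.00 ÷ R$247,706.00 = 6.0854.
EPS therefore changes by 6.0854 × (+18.5%) = +112.6%.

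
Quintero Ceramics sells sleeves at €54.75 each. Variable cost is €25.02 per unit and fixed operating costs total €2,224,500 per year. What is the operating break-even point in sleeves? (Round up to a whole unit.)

74,824 sleeves

Contribution margin per unit = €54.75 − €25.02 = €29.73.
Units to break even: €2,224,500 ÷ €29.73 = 74,823.41, rounded up to 74,824.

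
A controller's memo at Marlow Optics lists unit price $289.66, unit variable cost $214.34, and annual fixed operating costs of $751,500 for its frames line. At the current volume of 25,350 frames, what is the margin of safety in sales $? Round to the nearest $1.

Each unit contributes $289.66 − $214.34 = $75.32. Break-even units = $751,500 ÷ $75.32 = 9,977.43; break-even revenue = 9,977.43 × $289.66 = $2,890,062.27.
Actual sales revenue = 25,350 × $289.66 = $7,342,881.00.
Margin of safety = $7,342,881.00 − $2,890,062.27 = $4,452,819.

$4,452,819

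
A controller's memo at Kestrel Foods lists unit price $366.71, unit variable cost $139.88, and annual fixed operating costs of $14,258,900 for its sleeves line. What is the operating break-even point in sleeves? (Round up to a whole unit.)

Unit CM = price − variable cost = $366.71 − $139.88 = $226.83.
Break-even volume = fixed costs ÷ CM per unit = $14,258,900 ÷ $226.83 = 62,861.61, so 62,862 sleeves.

62,862 sleeves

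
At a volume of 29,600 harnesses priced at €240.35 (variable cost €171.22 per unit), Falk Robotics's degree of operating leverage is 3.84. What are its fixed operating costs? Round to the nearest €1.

€1,513,371

At 29,600 units, contribution = 29,600 × €69.13 = €2,046,248.00.
DOL = contribution / EBIT, so EBIT = €2,046,248.00 / 3.84 = €532,877.08.
Fixed costs = CM − EBIT = €2,046,248.00 − €532,877.08 = €1,513,371.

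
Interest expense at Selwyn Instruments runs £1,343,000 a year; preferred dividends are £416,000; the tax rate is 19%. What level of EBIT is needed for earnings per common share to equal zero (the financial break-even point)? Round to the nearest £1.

£1,856,580

Preferred dividends are paid after tax, so their pre-tax equivalent is £416,000 ÷ (1 − 0.19) = £513,580.25.
EPS = 0 when EBIT covers interest plus the pre-tax preferred burden: £1,343,000 + £513,580.25 = £1,856,580.25.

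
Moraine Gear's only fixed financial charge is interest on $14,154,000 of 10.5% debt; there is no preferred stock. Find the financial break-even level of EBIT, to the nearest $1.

Annual interest = 10.5% × $14,154,000 = $1,486,170.00.
Without preferred stock the financial break-even is simply EBIT = interest = $1,486,170.00.

$1,486,170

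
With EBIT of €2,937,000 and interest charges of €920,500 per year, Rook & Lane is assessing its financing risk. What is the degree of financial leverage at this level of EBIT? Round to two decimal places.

Interest = €920,500.00.
Degree of financial leverage = EBIT / (EBIT − interest) = €2,937,000 / €2,016,500.00 = 1.4565.

1.46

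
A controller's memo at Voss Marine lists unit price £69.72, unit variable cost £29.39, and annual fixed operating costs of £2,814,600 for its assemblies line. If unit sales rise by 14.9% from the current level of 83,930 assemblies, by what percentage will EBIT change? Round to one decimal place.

At 83,930 units, contribution = 83,930 × £40.33 = £3,384,896.90.
EBIT = £3,384,896.90 − £2,814,600 = £570,296.90.
So DOL = total CM / EBIT = £3,384,896.90 / £570,296.90 = 5.9353.
Operating income changes by 5.9353 × +14.9% = +88.4%.

+88.4%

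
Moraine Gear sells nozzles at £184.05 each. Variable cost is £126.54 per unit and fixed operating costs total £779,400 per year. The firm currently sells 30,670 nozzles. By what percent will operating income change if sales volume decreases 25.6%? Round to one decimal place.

-45.9%

Contribution at this volume is 30,670 × £57.51 = £1,763,831.70.
Operating income = contribution − fixed costs = £1,763,831.70 − £779,400 = £984,431.70.
DOL = contribution ÷ EBIT = £1,763,831.70 ÷ £984,431.70 = 1.7917.
So EBIT moves 1.7917 × (-25.6%) = -45.9%.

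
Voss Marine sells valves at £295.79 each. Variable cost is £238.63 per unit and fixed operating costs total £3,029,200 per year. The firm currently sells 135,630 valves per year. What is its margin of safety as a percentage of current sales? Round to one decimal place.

Unit CM = price − variable cost = £295.79 − £238.63 = £57.16. Break-even units = £3,029,200 ÷ £57.16 = 52,995.10; break-even revenue = 52,995.10 × £295.79 = £15,675,421.06.
Current sales = 135,630 × £295.79 = £40,117,997.70.
Margin of safety = (£40,117,997.70 − £15,675,421.06) ÷ £40,117,997.70 = 60.9%.

60.9%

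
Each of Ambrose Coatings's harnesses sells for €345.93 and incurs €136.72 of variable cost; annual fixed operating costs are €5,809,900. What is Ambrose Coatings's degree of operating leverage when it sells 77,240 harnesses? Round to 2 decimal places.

1.56

Contribution at this volume is 77,240 × €209.21 = €16,159,380.40.
Subtracting fixed costs: EBIT = €16,159,380.40 − €5,809,900 = €10,349,480.40.
Degree of operating leverage = €16,159,380.40 / €10,349,480.40 = 1.5614.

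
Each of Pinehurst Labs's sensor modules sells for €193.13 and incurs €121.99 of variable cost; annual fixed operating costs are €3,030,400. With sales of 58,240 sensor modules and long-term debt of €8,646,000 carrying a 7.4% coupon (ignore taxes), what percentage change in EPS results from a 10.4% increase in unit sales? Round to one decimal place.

Contribution at this volume is 58,240 × €71.14 = €4,143,193.60.
EBIT = €4,143,193.60 − €3,030,400 = €1,112,793.60.
After interest of €639,804.00, pre-tax earnings = €472,989.60.
DCL = total CM / (EBIT − I) = €4,143,193.60 / €472,989.60 = 8.7596.
EPS therefore changes by 8.7596 × (+10.4%) = +91.1%.

+91.1%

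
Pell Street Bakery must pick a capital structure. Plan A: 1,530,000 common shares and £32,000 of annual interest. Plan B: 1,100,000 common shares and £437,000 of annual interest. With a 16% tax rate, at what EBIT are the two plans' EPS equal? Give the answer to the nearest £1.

Set EPS_A = EPS_B: (EBIT − £32,000)(1 − 0.16) ÷ 1,530,000 = (EBIT − £437,000)(1 − 0.16) ÷ 1,100,000.
Cancelling (1 − t) and cross-multiplying: 1,100,000·(EBIT − 32,000) = 1,530,000·(EBIT − 437,000).
EBIT × (1,530,000 − 1,100,000) = 437,000 × 1,530,000 − 32,000 × 1,100,000 = 633,410,000,000, so EBIT = 633,410,000,000 ÷ 430,000 = 1,473,046.51.

£1,473,047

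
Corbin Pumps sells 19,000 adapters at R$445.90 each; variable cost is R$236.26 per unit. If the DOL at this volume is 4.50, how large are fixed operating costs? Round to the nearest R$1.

R$3,098,013

Contribution at this volume is 19,000 × R$209.64 = R$3,983,160.00.
DOL = contribution / EBIT, so EBIT = R$3,983,160.00 / 4.50 = R$885,146.67.
And FC = contribution − EBIT = R$3,983,160.00 − R$885,146.67 = R$3,098,013.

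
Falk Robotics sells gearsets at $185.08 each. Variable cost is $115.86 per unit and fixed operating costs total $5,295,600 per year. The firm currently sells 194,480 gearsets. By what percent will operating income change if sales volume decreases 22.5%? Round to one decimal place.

-37.1%

Total contribution margin = 194,480 × $69.22 = $13,461,905.60.
Subtracting fixed costs: EBIT = $13,461,905.60 − $5,295,600 = $8,166,305.60.
DOL = contribution ÷ EBIT = $13,461,905.60 ÷ $8,166,305.60 = 1.6485.
So EBIT moves 1.6485 × (-22.5%) = -37.1%.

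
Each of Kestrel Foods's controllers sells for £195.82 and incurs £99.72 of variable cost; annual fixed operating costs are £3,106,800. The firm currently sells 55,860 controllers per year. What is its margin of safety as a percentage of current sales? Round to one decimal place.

Each unit contributes £195.82 − £99.72 = £96.10. Break-even units = £3,106,800 ÷ £96.10 = 32,328.82; break-even revenue = 32,328.82 × £195.82 = £6,330,630.34.
Current sales = 55,860 × £195.82 = £10,938,505.20.
Margin of safety = (£10,938,505.20 − £6,330,630.34) ÷ £10,938,505.20 = 42.1%.

42.1%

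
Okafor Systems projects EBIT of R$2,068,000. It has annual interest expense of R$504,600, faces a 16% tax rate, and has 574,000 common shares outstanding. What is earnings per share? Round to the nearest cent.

R$2.29

Interest = R$504,600.00, so EBT = R$2,068,000 − R$504,600.00 = R$1,563,400.00.
After tax at 16%: net income = R$1,563,400.00 × 0.84 = R$1,313,256.00.
EPS = R$1,313,256.00 ÷ 574,000 = R$2.29.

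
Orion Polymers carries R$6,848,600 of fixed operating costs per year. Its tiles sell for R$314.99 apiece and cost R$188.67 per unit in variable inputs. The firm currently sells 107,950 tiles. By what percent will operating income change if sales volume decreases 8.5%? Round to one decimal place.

-17.1%

Total contribution margin = 107,950 × R$126.32 = R$13,636,244.00.
Operating income = contribution − fixed costs = R$13,636,244.00 − R$6,848,600 = R$6,787,644.00.
So DOL = total CM / EBIT = R$13,636,244.00 / R$6,787,644.00 = 2.0090.
Operating income changes by 2.0090 × -8.5% = -17.1%.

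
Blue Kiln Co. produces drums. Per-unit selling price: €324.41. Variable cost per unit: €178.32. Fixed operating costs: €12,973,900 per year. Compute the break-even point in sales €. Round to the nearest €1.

Contribution margin per unit = €324.41 − €178.32 = €146.09, a CM ratio of €146.09 ÷ €324.41 = 0.4503.
Break-even revenue = fixed costs × price ÷ CM = €12,973,900 × €324.41 ÷ €146.09 = €28,810,068.

€28,810,068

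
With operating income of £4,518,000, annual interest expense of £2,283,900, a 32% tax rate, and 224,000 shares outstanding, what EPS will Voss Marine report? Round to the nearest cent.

£6.78

Pre-tax income = £4,518,000 − £2,283,900.00 = £2,234,100.00.
After tax at 32%: net income = £2,234,100.00 × 0.68 = £1,519,188.00.
EPS = £1,519,188.00 ÷ 224,000 = £6.78.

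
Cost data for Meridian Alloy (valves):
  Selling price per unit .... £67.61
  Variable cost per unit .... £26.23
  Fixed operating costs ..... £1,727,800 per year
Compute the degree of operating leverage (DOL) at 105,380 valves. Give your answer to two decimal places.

Total contribution margin = 105,380 × £41.38 = £4,360,624.40.
EBIT = £4,360,624.40 − £1,727,800 = £2,632,824.40.
DOL = contribution ÷ EBIT = £4,360,624.40 ÷ £2,632,824.40 = 1.6563.

1.66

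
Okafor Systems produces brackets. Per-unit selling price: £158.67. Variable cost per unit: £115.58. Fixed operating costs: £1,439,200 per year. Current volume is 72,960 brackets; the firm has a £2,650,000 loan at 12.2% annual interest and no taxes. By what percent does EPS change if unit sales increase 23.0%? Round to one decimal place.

+52.3%

At 72,960 units, contribution = 72,960 × £43.09 = £3,143,846.40.
EBIT = £3,143,846.40 − £1,439,200 = £1,704,646.40.
After interest of £323,300.00, pre-tax earnings = £1,381,346.40.
Degree of combined leverage = contribution ÷ (EBIT − I) = £3,143,846.40 ÷ £1,381,346.40 = 2.2759.
EPS therefore changes by 2.2759 × (+23.0%) = +52.3%.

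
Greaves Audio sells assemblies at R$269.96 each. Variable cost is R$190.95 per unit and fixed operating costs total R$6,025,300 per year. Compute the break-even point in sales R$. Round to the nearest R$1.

CM per unit = R$269.96 − R$190.95 = R$79.01; CM ratio = R$79.01 / R$269.96 = 0.2927.
Break-even sales = FC ÷ CM ratio = R$6,025,300 × R$269.96 / R$79.01 = R$20,587,141.

R$20,587,141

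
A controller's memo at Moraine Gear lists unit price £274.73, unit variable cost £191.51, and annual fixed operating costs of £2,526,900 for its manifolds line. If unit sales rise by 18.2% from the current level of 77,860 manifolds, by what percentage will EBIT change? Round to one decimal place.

Total contribution margin = 77,860 × £83.22 = £6,479,509.20.
EBIT = £6,479,509.20 − £2,526,900 = £3,952,609.20.
Degree of operating leverage = £6,479,509.20 / £3,952,609.20 = 1.6393.
Operating income changes by 1.6393 × +18.2% = +29.8%.

+29.8%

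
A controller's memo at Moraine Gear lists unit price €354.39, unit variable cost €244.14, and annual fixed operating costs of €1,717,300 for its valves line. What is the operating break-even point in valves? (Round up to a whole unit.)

15,577 valves

Contribution margin per unit = €354.39 − €244.14 = €110.25.
Units to break even: €1,717,300 ÷ €110.25 = 15,576.42, rounded up to 15,577.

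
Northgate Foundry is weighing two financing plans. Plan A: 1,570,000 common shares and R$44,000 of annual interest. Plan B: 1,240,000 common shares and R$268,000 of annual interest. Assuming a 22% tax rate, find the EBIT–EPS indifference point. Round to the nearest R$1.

Set EPS_A = EPS_B: (EBIT − R$44,000)(1 − 0.22) ÷ 1,570,000 = (EBIT − R$268,000)(1 − 0.22) ÷ 1,240,000.
The (1 − t) factor cancels: (EBIT − 44,000) × 1,240,000 = (EBIT − 268,000) × 1,570,000.
EBIT × (1,570,000 − 1,240,000) = 268,000 × 1,570,000 − 44,000 × 1,240,000 = 366,200,000,000, so EBIT = 366,200,000,000 ÷ 330,000 = 1,109,696.97.

R$1,109,697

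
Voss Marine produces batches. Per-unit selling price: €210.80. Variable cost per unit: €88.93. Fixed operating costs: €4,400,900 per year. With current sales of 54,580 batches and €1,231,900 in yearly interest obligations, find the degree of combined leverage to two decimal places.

6.53

Contribution at this volume is 54,580 × €121.87 = €6,651,664.60.
Subtracting fixed costs: EBIT = €6,651,664.60 − €4,400,900 = €2,250,764.60. Interest = €1,231,900.00, so EBIT − I = €1,018,864.60.
Degree of total leverage = total CM / (EBIT − interest) = €6,651,664.60 / €1,018,864.60 = 6.5285.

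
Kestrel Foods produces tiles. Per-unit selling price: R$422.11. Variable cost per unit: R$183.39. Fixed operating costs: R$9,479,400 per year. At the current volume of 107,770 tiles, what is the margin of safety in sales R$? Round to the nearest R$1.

R$28,729,109

Unit CM = price − variable cost = R$422.11 − R$183.39 = R$238.72. Break-even units = R$9,479,400 ÷ R$238.72 = 39,709.28; break-even revenue = 39,709.28 × R$422.11 = R$16,761,685.38.
Current sales = 107,770 × R$422.11 = R$45,490,794.70.
Margin of safety = R$45,490,794.70 − R$16,761,685.38 = R$28,729,109.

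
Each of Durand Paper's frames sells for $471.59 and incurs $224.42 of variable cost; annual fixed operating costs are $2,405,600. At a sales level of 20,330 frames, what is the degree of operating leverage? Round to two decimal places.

At 20,330 units, contribution = 20,330 × $247.17 = $5,024,966.10.
EBIT = $5,024,966.10 − $2,405,600 = $2,619,366.10.
DOL = contribution ÷ EBIT = $5,024,966.10 ÷ $2,619,366.10 = 1.9184.

1.92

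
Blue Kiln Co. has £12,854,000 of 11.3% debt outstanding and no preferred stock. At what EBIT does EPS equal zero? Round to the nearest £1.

£1,452,502

Annual interest = 11.3% × £12,854,000 = £1,452,502.00.
With no preferred dividends, EPS = 0 when EBIT exactly covers interest, so the financial break-even EBIT is £1,452,502.00.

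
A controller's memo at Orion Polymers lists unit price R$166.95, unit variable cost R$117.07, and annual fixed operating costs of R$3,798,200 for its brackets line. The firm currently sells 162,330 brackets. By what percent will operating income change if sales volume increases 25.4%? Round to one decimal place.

Contribution at this volume is 162,330 × R$49.88 = R$8,097,020.40.
Operating income = contribution − fixed costs = R$8,097,020.40 − R$3,798,200 = R$4,298,820.40.
So DOL = total CM / EBIT = R$8,097,020.40 / R$4,298,820.40 = 1.8835.
So EBIT moves 1.8835 × (+25.4%) = +47.8%.

+47.8%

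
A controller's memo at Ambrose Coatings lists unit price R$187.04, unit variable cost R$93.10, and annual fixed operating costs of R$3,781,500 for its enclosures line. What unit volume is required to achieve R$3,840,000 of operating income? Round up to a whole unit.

Unit CM = price − variable cost = R$187.04 − R$93.10 = R$93.94.
Required volume = (fixed costs + target profit) ÷ CM = (R$3,781,500 + R$3,840,000) ÷ R$93.94 = 81,131.57, so 81,132 enclosures.

81,132 enclosures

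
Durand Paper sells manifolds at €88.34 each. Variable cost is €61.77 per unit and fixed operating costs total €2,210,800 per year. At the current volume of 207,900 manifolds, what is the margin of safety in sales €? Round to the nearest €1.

€11,015,413

Each unit contributes €88.34 − €61.77 = €26.57. Break-even units = €2,210,800 ÷ €26.57 = 83,206.62; break-even revenue = 83,206.62 × €88.34 = €7,350,473.17.
Actual sales revenue = 207,900 × €88.34 = €18,365,886.00.
Margin of safety = €18,365,886.00 − €7,350,473.17 = €11,015,413.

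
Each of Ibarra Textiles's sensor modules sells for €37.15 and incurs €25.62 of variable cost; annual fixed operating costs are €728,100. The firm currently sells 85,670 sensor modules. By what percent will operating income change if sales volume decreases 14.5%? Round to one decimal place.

-55.2%

Total contribution margin = 85,670 × €11.53 = €987,775.10.
Operating income = contribution − fixed costs = €987,775.10 − €728,100 = €259,675.10.
Degree of operating leverage = €987,775.10 / €259,675.10 = 3.8039.
%ΔEBIT = DOL × %ΔSales = 3.8039 × -14.5% = -55.2%.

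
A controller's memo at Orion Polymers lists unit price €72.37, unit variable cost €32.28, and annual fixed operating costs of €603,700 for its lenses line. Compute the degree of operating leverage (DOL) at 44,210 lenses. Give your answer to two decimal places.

At 44,210 units, contribution = 44,210 × €40.09 = €1,772,378.90.
Operating income = contribution − fixed costs = €1,772,378.90 − €603,700 = €1,168,678.90.
So DOL = total CM / EBIT = €1,772,378.90 / €1,168,678.90 = 1.5166.

1.52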